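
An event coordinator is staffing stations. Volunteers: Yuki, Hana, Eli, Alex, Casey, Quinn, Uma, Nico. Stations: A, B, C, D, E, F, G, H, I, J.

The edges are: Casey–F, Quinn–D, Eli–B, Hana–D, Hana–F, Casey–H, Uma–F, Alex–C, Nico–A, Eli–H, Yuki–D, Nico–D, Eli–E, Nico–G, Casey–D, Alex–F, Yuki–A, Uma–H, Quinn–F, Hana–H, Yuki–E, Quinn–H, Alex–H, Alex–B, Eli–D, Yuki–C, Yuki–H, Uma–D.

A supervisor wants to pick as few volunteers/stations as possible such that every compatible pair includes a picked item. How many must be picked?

The 7 edges Yuki–A, Hana–H, Eli–E, Alex–B, Casey–D, Quinn–F, Nico–G form a matching, so any vertex cover needs at least 7 vertices (one per matched edge).
Conversely {Yuki, Eli, Alex, Nico, D, F, H} meets every edge and has exactly 7 vertices, so 7 is optimal.

7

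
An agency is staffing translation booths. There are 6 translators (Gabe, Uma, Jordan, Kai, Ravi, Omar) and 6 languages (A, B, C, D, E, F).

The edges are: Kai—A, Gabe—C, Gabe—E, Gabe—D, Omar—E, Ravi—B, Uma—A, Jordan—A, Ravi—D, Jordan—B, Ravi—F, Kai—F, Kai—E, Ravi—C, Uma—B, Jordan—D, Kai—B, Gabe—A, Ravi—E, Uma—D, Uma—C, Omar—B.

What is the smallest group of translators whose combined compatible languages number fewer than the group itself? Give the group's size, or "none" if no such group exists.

none

A matching saturating every translator exists, for instance Gabe→E, Uma→C, Jordan→D, Kai→A, Ravi→F, Omar→B.
By Hall's marriage theorem, this means |N(S)| ≥ |S| for every subset S, so no violating subset exists.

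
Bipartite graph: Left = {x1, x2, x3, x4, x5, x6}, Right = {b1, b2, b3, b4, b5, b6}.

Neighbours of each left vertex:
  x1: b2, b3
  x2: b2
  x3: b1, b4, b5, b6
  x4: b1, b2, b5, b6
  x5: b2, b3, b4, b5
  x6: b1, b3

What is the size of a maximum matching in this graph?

6

For example, pair x1-b3, x2-b2, x3-b6, x4-b5, x5-b4, x6-b1.
All 6 left vertices are matched, so no larger matching exists.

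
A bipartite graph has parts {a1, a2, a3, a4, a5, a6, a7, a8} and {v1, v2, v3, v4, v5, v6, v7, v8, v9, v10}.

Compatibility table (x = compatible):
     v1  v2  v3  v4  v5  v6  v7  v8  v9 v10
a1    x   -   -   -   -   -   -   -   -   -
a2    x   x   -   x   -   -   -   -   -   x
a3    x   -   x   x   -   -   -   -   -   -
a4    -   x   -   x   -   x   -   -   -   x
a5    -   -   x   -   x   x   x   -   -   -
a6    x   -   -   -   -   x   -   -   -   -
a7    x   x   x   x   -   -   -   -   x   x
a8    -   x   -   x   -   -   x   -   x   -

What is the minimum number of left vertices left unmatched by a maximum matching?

0

A valid assignment of size 8: a1→v1, a2→v10, a3→v3, a4→v4, a5→v7, a6→v6, a7→v9, a8→v2.
All 8 left vertices are matched, so no larger matching exists.
That matches 8 of the 8, leaving 0 unmatched; no matching can do better.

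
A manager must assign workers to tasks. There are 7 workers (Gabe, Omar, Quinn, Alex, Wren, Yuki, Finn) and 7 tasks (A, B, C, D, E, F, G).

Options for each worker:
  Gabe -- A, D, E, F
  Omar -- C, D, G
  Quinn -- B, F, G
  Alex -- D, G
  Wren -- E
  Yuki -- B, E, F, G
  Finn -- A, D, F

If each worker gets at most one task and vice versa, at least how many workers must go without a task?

0

One maximum matching: Gabe→A, Omar→C, Quinn→B, Alex→D, Wren→E, Yuki→G, Finn→F.
This saturates every worker, so 7 is the maximum.
That matches 7 of the 7, leaving 0 unmatched; no matching can do better.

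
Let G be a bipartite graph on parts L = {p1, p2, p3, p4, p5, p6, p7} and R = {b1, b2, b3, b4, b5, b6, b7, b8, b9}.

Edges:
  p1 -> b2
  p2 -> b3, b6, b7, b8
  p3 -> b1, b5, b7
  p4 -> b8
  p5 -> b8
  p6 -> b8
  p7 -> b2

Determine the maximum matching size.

4

One maximum matching: p1-b2, p2-b3, p3-b5, p4-b8.
The set {p1, p4, p5, p6, p7} has only 2 neighbours ({b2, b8}), so by Hall's theorem at most 4 of the 7 left vertices can be matched.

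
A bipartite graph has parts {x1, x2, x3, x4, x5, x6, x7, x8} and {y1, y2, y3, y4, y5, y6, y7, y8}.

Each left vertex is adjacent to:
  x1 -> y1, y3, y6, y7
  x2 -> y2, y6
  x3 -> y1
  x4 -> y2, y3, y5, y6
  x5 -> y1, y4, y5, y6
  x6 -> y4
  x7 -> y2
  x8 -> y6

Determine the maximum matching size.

7

One maximum matching: x1-y7, x2-y6, x3-y1, x4-y3, x5-y5, x6-y4, x7-y2.
The set {x2, x7, x8} has only 2 neighbours ({y2, y6}), so by Hall's theorem at most 7 of the 8 left vertices can be matched.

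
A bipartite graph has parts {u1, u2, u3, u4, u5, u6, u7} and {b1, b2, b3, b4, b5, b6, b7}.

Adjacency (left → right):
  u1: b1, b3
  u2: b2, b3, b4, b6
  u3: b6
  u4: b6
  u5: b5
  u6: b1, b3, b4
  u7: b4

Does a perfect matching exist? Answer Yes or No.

The set {u3, u4} has only 1 neighbour ({b6}), so by Hall's theorem at most 6 of the 7 left vertices can be matched.
Hence no matching covers every left vertex.

No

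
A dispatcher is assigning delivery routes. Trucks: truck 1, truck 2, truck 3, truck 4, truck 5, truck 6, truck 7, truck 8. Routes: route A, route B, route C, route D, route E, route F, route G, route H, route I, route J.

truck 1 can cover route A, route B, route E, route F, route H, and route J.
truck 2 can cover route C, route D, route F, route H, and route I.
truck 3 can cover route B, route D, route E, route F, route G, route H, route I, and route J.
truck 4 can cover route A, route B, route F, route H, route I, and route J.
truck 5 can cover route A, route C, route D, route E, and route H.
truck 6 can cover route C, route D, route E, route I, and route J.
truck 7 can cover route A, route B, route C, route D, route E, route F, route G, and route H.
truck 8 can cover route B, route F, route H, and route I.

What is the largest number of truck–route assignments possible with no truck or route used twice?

8

A valid assignment of size 8: truck 1-route A, truck 2-route I, truck 3-route D, truck 4-route J, truck 5-route C, truck 6-route E, truck 7-route G, truck 8-route H.
This saturates every truck, so 8 is the maximum.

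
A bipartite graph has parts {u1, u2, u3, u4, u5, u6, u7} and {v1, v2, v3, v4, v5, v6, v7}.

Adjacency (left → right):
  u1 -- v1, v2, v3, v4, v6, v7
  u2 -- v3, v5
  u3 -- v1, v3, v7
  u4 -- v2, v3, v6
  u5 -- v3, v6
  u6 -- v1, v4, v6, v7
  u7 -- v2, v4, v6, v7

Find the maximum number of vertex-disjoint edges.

7

For example, pair u1-v4, u2-v5, u3-v1, u4-v6, u5-v3, u6-v7, u7-v2.
This saturates every left vertex, so 7 is the maximum.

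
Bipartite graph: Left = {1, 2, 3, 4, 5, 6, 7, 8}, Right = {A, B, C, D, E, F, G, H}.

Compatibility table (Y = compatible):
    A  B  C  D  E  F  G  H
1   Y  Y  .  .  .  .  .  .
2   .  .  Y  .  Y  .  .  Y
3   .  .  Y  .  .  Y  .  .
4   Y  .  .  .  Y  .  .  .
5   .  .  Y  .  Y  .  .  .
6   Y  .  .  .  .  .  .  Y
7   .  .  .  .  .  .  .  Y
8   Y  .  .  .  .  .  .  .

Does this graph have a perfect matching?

The set {2, 4, 5, 6, 7, 8} has only 4 neighbours ({A, C, E, H}), so by Hall's theorem at most 6 of the 8 left vertices can be matched.
Hence no matching covers every left vertex.

No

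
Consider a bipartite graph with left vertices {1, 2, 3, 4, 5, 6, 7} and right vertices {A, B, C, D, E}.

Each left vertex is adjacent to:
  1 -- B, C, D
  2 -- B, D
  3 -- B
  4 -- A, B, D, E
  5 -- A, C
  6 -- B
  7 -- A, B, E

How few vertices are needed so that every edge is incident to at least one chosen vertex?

The 5 edges 1–C, 2–D, 3–B, 4–E, 5–A form a matching, so any vertex cover needs at least 5 vertices (one per matched edge).
Conversely {A, B, C, D, E} meets every edge and has exactly 5 vertices, so 5 is optimal.

5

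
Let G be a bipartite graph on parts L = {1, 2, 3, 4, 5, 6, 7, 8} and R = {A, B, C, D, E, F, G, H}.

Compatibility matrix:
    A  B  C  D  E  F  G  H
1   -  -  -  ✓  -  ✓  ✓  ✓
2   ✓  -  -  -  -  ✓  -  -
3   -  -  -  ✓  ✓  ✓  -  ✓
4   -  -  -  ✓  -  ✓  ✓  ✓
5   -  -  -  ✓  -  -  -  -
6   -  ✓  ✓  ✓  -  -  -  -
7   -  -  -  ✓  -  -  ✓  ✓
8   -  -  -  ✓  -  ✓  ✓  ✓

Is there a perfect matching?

No

The set {1, 4, 5, 7, 8} has only 4 neighbours ({D, F, G, H}), so by Hall's theorem at most 7 of the 8 left vertices can be matched.
Hence no matching covers every left vertex.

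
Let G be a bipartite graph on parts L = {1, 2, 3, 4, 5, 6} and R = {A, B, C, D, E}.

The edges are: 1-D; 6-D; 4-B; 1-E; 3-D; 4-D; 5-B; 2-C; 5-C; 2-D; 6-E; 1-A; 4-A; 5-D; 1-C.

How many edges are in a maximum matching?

5

A valid assignment of size 5: 1–E, 2–C, 3–D, 4–A, 5–B.
The set {1, 2, 3, 4, 5, 6} has only 5 neighbours ({A, B, C, D, E}), so by Hall's theorem at most 5 of the 6 left vertices can be matched.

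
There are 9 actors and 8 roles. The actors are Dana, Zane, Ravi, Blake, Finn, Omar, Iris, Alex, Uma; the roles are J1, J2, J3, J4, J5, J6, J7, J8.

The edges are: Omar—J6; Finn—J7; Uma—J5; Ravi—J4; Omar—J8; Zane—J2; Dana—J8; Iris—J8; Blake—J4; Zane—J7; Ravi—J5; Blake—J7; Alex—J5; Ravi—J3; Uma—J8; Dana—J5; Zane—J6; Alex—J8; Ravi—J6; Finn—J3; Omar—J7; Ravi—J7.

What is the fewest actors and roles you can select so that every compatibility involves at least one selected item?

{Zane, Ravi, Blake, Finn, Omar, J5, J8} is a vertex cover of size 7: every edge has an endpoint in this set.
No smaller cover exists because Dana–J5, Zane–J2, Ravi–J7, Blake–J4, Finn–J3, Omar–J6, Iris–J8 is a matching of size 7, and a cover must include an endpoint of each of these disjoint edges (König's theorem).

7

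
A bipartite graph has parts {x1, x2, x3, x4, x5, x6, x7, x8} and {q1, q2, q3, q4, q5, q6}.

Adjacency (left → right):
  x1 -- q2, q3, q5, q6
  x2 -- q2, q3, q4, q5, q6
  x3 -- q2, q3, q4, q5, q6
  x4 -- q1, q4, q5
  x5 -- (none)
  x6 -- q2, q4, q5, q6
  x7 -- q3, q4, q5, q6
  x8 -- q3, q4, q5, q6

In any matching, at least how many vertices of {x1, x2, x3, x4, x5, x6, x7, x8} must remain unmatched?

2

For example, pair x1→q5, x2→q4, x3→q3, x4→q1, x6→q2, x7→q6.
The set {x1, x2, x3, x5, x6, x7, x8} has only 5 neighbours ({q2, q3, q4, q5, q6}), so by Hall's theorem at most 6 of the 8 left vertices can be matched.
That matches 6 of the 8, leaving 2 unmatched; no matching can do better.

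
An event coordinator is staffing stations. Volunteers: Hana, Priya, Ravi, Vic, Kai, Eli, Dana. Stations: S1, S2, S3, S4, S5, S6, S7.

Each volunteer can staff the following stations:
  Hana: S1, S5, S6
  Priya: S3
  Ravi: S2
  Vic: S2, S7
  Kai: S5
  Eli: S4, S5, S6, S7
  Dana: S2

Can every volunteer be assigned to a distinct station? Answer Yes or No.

No

The set {Ravi, Dana} has only 1 neighbour ({S2}), so by Hall's theorem at most 6 of the 7 volunteers can be matched.
Hence no matching covers every volunteer.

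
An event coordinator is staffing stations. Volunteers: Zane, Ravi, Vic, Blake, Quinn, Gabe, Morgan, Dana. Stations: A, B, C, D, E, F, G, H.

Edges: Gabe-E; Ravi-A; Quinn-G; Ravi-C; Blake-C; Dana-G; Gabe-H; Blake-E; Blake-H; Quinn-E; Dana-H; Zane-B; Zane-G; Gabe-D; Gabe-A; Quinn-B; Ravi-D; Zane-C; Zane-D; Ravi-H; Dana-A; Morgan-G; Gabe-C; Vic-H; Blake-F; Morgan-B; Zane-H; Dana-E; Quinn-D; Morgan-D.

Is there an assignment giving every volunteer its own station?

A valid assignment of size 8: Zane–D, Ravi–C, Vic–H, Blake–F, Quinn–B, Gabe–A, Morgan–G, Dana–E.
All 8 volunteers are covered.

Yes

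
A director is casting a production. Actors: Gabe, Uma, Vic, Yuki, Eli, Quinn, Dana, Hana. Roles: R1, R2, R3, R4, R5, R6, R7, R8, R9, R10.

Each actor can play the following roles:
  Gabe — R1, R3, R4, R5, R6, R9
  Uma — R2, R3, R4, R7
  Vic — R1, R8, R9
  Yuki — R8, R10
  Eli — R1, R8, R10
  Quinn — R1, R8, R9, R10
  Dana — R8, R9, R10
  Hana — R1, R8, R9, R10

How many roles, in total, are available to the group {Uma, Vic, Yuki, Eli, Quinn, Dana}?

8

The union of neighbours of {Uma, Vic, Yuki, Eli, Quinn, Dana} is {R1, R2, R3, R4, R7, R8, R9, R10}, which has 8 elements.
Since |N(S)| = 8 ≥ |S| = 6, Hall's condition holds for this subset.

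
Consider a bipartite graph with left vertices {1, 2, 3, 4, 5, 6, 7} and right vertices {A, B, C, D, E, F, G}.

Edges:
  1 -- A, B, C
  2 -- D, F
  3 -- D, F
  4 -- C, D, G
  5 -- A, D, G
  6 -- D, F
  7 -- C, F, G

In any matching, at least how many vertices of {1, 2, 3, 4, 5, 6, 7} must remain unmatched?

One maximum matching: 1-B, 2-D, 3-F, 4-G, 5-A, 7-C.
The set {2, 3, 6} has only 2 neighbours ({D, F}), so by Hall's theorem at most 6 of the 7 left vertices can be matched.
That matches 6 of the 7, leaving 1 unmatched; no matching can do better.

1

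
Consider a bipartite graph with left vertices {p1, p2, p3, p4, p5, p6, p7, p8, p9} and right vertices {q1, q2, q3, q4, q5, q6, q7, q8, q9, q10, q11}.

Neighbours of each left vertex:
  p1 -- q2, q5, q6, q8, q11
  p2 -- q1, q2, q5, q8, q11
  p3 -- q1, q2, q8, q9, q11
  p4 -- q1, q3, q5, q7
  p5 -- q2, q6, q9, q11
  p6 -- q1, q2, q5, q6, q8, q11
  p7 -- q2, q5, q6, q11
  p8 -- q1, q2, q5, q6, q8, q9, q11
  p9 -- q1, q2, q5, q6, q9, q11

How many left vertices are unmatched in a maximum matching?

1

A valid assignment of size 8: p1→q11, p2→q8, p3→q1, p4→q7, p5→q2, p6→q6, p7→q5, p8→q9.
The set {p1, p2, p3, p5, p6, p7, p8, p9} has only 7 neighbours ({q1, q11, q2, q5, q6, q8, q9}), so by Hall's theorem at most 8 of the 9 left vertices can be matched.
That matches 8 of the 9, leaving 1 unmatched; no matching can do better.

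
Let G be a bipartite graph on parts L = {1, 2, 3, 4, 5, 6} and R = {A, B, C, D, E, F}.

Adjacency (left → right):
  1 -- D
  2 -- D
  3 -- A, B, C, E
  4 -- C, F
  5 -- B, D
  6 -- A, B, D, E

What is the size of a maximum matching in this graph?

5

One maximum matching: 1-D, 3-C, 4-F, 5-B, 6-E.
The set {1, 2} has only 1 neighbour ({D}), so by Hall's theorem at most 5 of the 6 left vertices can be matched.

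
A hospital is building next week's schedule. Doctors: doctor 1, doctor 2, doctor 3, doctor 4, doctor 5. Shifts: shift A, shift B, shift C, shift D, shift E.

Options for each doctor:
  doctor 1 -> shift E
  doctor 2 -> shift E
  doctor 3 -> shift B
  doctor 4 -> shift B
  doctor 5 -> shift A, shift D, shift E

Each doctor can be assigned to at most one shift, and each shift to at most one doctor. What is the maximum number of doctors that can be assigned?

3

One maximum matching: doctor 1-shift E, doctor 3-shift B, doctor 5-shift A.
The set {doctor 1, doctor 2, doctor 3, doctor 4} has only 2 neighbours ({shift B, shift E}), so by Hall's theorem at most 3 of the 5 doctors can be matched.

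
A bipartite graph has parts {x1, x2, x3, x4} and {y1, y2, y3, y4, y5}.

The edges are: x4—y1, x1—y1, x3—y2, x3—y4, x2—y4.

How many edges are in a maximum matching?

For example, pair x1→y1, x2→y4, x3→y2.
The set {x1, x4} has only 1 neighbour ({y1}), so by Hall's theorem at most 3 of the 4 left vertices can be matched.

3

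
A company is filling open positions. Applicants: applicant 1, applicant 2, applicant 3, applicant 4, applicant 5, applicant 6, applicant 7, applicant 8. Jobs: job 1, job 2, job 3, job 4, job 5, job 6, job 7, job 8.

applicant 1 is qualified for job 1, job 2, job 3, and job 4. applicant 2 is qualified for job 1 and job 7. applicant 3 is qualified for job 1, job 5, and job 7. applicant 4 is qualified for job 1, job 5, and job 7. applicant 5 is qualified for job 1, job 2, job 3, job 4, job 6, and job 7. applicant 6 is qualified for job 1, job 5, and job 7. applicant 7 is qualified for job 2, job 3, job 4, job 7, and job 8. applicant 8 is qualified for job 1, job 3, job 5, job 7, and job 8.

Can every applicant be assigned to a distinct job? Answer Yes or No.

The set {applicant 2, applicant 3, applicant 4, applicant 6} has only 3 neighbours ({job 1, job 5, job 7}), so by Hall's theorem at most 7 of the 8 applicants can be matched.
Hence no matching covers every applicant.

No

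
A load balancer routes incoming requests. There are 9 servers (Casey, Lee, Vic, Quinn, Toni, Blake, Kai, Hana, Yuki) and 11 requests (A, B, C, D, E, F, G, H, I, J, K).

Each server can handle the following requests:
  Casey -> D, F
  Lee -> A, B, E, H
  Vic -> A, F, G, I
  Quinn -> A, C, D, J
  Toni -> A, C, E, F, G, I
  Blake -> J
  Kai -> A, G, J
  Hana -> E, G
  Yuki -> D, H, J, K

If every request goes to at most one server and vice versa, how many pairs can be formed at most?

9

A valid assignment of size 9: Casey–F, Lee–B, Vic–I, Quinn–C, Toni–A, Blake–J, Kai–G, Hana–E, Yuki–D.
This saturates every server, so 9 is the maximum.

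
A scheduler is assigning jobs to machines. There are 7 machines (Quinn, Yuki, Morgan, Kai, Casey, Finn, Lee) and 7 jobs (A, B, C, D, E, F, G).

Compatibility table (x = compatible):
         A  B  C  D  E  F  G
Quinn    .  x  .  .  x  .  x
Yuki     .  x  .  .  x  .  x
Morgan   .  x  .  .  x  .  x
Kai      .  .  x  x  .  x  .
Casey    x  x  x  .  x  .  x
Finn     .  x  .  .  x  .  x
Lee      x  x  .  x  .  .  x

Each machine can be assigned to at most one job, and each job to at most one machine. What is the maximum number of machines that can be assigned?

6

A valid assignment of size 6: Quinn→G, Yuki→E, Morgan→B, Kai→F, Casey→A, Lee→D.
The set {Quinn, Yuki, Morgan, Finn} has only 3 neighbours ({B, E, G}), so by Hall's theorem at most 6 of the 7 machines can be matched.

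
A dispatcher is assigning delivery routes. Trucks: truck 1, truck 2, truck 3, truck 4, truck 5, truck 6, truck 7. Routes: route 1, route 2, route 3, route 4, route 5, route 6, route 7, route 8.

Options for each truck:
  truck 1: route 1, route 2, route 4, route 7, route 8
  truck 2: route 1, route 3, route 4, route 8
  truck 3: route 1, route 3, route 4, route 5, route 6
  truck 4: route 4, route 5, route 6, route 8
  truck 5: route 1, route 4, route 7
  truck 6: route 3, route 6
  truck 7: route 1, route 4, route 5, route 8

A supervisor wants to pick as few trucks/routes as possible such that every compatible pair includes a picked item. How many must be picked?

{truck 1, truck 2, truck 3, truck 4, truck 5, truck 6, truck 7} is a vertex cover of size 7: every edge has an endpoint in this set.
No smaller cover exists because truck 1–route 2, truck 2–route 8, truck 3–route 1, truck 4–route 6, truck 5–route 7, truck 6–route 3, truck 7–route 4 is a matching of size 7, and a cover must include an endpoint of each of these disjoint edges (König's theorem).

7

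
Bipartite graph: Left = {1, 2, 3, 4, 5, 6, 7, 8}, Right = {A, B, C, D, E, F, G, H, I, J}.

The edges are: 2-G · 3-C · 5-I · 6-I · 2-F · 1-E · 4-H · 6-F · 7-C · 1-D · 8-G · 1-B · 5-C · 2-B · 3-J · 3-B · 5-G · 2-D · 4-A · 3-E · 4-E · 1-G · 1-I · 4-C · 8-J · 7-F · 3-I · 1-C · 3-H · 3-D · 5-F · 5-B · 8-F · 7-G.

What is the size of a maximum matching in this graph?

A valid assignment of size 8: 1→G, 2→F, 3→E, 4→H, 5→B, 6→I, 7→C, 8→J.
This saturates every left vertex, so 8 is the maximum.

8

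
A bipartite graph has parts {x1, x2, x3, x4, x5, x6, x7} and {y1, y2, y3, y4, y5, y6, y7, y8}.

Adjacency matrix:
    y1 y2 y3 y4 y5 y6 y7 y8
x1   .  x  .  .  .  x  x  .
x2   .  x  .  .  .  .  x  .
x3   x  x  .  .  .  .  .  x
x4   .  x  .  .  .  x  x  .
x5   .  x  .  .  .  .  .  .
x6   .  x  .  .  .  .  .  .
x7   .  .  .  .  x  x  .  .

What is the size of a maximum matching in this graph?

One maximum matching: x1–y6, x2–y2, x3–y1, x4–y7, x7–y5.
The set {x1, x2, x4, x5, x6} has only 3 neighbours ({y2, y6, y7}), so by Hall's theorem at most 5 of the 7 left vertices can be matched.

5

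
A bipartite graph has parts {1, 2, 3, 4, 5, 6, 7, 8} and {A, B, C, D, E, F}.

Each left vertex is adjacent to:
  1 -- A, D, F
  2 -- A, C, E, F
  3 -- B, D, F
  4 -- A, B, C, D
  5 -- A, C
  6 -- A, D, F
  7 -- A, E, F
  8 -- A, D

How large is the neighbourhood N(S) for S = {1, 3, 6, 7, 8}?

The union of neighbours of {1, 3, 6, 7, 8} is {A, B, D, E, F}, which has 5 elements.
Since |N(S)| = 5 ≥ |S| = 5, Hall's condition holds for this subset.

5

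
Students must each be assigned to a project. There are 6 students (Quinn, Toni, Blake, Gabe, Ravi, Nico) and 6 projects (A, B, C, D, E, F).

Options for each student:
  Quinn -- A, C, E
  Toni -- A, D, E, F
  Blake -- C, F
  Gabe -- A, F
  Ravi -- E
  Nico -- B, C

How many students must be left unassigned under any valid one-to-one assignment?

0

One maximum matching: Quinn–C, Toni–D, Blake–F, Gabe–A, Ravi–E, Nico–B.
All 6 students are matched, so no larger matching exists.
That matches 6 of the 6, leaving 0 unmatched; no matching can do better.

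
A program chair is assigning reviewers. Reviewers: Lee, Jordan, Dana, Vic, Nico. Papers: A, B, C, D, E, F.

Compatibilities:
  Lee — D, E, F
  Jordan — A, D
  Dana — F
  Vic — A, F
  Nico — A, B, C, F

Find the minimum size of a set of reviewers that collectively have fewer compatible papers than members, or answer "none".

A matching saturating every reviewer exists, for instance Lee→E, Jordan→D, Dana→F, Vic→A, Nico→B.
By Hall's marriage theorem, this means |N(S)| ≥ |S| for every subset S, so no violating subset exists.

none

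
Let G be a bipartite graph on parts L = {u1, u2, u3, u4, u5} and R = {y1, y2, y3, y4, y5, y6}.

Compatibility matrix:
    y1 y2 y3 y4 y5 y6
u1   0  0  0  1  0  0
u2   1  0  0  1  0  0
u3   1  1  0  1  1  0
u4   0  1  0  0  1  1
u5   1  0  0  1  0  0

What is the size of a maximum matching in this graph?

4

One maximum matching: u1–y4, u2–y1, u3–y5, u4–y2.
The set {u1, u2, u5} has only 2 neighbours ({y1, y4}), so by Hall's theorem at most 4 of the 5 left vertices can be matched.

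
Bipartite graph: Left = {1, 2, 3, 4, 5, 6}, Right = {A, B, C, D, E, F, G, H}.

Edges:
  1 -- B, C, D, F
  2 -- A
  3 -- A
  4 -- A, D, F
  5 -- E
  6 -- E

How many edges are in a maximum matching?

4

A valid assignment of size 4: 1–B, 2–A, 4–F, 5–E.
The set {2, 3, 5, 6} has only 2 neighbours ({A, E}), so by Hall's theorem at most 4 of the 6 left vertices can be matched.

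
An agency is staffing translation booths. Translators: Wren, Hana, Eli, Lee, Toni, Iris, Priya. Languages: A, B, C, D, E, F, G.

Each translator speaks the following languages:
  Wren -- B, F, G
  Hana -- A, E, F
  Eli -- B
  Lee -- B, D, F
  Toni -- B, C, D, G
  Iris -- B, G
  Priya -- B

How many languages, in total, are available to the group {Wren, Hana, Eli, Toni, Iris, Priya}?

The union of neighbours of {Wren, Hana, Eli, Toni, Iris, Priya} is {A, B, C, D, E, F, G}, which has 7 elements.
Since |N(S)| = 7 ≥ |S| = 6, Hall's condition holds for this subset.

7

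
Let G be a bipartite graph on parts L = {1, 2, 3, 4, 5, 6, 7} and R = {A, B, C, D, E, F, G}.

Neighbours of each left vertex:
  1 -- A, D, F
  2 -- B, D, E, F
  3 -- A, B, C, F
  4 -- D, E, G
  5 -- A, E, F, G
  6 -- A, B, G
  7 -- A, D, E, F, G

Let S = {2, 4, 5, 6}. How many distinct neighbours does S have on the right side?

6

The union of neighbours of {2, 4, 5, 6} is {A, B, D, E, F, G}, which has 6 elements.
Since |N(S)| = 6 ≥ |S| = 4, Hall's condition holds for this subset.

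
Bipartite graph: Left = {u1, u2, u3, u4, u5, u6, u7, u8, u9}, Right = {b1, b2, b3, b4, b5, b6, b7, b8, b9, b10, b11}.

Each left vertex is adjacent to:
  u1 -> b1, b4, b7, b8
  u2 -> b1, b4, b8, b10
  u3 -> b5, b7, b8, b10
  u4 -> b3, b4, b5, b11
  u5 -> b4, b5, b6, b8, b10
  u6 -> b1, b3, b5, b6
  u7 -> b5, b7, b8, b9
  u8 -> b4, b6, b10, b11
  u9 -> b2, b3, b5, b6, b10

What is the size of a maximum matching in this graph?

9

One maximum matching: u1-b1, u2-b8, u3-b7, u4-b3, u5-b10, u6-b6, u7-b9, u8-b4, u9-b5.
This saturates every left vertex, so 9 is the maximum.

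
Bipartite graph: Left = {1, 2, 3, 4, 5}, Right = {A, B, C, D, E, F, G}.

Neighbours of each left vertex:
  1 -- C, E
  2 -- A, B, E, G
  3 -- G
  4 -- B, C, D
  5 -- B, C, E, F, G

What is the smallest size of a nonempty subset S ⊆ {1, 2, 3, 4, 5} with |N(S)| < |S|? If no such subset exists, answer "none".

none

A matching saturating every left vertex exists, for instance 1→C, 2→B, 3→G, 4→D, 5→E.
By Hall's marriage theorem, this means |N(S)| ≥ |S| for every subset S, so no violating subset exists.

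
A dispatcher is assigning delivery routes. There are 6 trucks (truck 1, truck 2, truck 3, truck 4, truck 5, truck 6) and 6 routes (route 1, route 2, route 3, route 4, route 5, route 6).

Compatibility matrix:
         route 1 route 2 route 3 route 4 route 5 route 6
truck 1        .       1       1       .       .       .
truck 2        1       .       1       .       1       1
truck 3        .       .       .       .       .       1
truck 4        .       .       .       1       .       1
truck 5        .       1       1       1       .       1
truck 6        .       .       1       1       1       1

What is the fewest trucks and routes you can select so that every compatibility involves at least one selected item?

{truck 1, truck 2, truck 3, truck 4, truck 5, truck 6} is a vertex cover of size 6: every edge has an endpoint in this set.
No smaller cover exists because truck 1–route 3, truck 2–route 1, truck 3–route 6, truck 4–route 4, truck 5–route 2, truck 6–route 5 is a matching of size 6, and a cover must include an endpoint of each of these disjoint edges (König's theorem).

6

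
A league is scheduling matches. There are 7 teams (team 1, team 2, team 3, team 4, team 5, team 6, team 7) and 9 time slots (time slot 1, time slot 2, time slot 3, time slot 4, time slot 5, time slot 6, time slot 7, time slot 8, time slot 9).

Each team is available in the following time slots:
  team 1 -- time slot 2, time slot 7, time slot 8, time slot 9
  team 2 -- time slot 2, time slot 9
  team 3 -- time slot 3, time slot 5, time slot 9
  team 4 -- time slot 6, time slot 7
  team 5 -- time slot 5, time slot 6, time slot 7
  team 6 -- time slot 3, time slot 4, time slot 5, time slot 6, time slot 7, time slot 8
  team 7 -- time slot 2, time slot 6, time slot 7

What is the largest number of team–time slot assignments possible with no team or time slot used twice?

7

A valid assignment of size 7: team 1–time slot 7, team 2–time slot 9, team 3–time slot 3, team 4–time slot 6, team 5–time slot 5, team 6–time slot 8, team 7–time slot 2.
This saturates every team, so 7 is the maximum.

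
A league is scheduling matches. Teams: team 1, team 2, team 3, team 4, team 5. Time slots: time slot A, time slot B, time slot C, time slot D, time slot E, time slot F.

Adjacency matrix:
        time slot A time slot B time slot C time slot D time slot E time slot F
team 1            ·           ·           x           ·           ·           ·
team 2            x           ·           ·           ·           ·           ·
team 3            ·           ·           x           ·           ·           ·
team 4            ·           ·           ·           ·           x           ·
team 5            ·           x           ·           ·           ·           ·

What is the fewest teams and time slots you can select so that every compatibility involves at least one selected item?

A maximum matching has 4 edges (e.g. team 1–time slot C, team 2–time slot A, team 4–time slot E, team 5–time slot B).
By König's theorem the minimum vertex cover has the same size. One such cover is {team 2, team 4, team 5, time slot C}.

4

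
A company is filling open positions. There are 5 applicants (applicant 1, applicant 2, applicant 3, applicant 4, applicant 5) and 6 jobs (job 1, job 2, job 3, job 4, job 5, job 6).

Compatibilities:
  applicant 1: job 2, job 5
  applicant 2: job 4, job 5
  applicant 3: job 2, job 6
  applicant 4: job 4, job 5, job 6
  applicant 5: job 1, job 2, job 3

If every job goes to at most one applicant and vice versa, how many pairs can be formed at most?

For example, pair applicant 1-job 5, applicant 2-job 4, applicant 3-job 2, applicant 4-job 6, applicant 5-job 1.
This saturates every applicant, so 5 is the maximum.

5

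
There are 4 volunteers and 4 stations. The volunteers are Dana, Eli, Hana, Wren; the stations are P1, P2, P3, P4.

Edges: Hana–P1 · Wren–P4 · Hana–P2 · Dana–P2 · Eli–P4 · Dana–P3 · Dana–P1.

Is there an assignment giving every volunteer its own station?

No

The set {Eli, Wren} has only 1 neighbour ({P4}), so by Hall's theorem at most 3 of the 4 volunteers can be matched.
Hence no matching covers every volunteer.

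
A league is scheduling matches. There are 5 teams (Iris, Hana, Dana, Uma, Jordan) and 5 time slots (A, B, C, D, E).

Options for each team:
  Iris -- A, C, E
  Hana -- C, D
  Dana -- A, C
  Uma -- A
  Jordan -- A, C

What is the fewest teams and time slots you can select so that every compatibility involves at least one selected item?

4

A maximum matching has 4 edges (e.g. Iris–E, Hana–D, Dana–C, Uma–A).
By König's theorem the minimum vertex cover has the same size. One such cover is {Iris, Hana, A, C}.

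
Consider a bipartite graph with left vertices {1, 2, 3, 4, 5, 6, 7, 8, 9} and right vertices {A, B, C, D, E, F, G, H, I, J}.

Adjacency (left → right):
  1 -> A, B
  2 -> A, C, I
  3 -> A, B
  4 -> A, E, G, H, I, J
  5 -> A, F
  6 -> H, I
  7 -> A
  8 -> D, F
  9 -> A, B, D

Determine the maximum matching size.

7

One maximum matching: 1-A, 2-I, 3-B, 4-J, 5-F, 6-H, 8-D.
The set {1, 3, 5, 7, 8, 9} has only 4 neighbours ({A, B, D, F}), so by Hall's theorem at most 7 of the 9 left vertices can be matched.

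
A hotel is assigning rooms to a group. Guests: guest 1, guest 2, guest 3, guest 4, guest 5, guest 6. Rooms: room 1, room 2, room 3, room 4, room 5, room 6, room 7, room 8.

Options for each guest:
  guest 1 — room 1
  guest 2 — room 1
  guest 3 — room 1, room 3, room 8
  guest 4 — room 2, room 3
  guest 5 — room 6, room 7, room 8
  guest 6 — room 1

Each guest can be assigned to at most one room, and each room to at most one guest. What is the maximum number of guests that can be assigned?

A valid assignment of size 4: guest 1-room 1, guest 3-room 8, guest 4-room 3, guest 5-room 7.
The set {guest 1, guest 2, guest 6} has only 1 neighbour ({room 1}), so by Hall's theorem at most 4 of the 6 guests can be matched.

4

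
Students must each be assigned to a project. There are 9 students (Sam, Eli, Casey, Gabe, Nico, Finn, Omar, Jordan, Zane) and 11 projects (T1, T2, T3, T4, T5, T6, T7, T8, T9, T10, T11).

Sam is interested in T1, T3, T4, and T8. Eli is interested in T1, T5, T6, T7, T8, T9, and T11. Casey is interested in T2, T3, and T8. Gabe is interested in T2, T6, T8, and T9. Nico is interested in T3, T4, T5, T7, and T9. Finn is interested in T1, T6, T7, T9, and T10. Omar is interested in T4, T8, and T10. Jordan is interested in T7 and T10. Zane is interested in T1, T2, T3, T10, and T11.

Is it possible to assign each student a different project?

One maximum matching: Sam–T1, Eli–T5, Casey–T2, Gabe–T9, Nico–T4, Finn–T6, Omar–T8, Jordan–T7, Zane–T10.
All 9 students are covered.

Yes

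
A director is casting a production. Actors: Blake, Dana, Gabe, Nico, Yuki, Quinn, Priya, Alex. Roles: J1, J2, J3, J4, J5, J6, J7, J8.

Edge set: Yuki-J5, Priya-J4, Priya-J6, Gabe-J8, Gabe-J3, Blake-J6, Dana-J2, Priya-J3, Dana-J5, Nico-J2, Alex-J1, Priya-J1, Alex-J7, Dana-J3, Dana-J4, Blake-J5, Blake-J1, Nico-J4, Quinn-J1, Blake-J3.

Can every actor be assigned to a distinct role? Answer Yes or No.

Yes

A valid assignment of size 8: Blake→J6, Dana→J2, Gabe→J8, Nico→J4, Yuki→J5, Quinn→J1, Priya→J3, Alex→J7.
All 8 actors are covered.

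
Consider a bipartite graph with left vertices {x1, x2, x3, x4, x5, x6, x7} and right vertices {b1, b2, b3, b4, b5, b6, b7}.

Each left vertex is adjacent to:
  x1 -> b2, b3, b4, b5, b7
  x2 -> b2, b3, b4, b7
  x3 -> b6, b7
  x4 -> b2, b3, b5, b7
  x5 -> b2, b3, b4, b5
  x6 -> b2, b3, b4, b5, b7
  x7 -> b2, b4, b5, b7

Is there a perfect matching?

No

The set {x1, x2, x4, x5, x6, x7} has only 5 neighbours ({b2, b3, b4, b5, b7}), so by Hall's theorem at most 6 of the 7 left vertices can be matched.
Hence no matching covers every left vertex.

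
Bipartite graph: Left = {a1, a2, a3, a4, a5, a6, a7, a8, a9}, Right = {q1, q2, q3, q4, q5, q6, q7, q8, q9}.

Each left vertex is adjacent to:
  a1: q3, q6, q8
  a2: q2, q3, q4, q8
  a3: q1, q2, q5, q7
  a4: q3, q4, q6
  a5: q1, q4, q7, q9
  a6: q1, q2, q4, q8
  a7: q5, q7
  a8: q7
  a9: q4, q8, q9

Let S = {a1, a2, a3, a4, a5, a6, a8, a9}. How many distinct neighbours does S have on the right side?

The union of neighbours of {a1, a2, a3, a4, a5, a6, a8, a9} is {q1, q2, q3, q4, q5, q6, q7, q8, q9}, which has 9 elements.
Since |N(S)| = 9 ≥ |S| = 8, Hall's condition holds for this subset.

9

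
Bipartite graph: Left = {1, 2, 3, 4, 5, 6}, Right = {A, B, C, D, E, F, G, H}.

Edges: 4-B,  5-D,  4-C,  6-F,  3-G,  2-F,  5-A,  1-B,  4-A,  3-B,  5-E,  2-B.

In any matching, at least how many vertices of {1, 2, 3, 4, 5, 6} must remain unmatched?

1

One maximum matching: 1→B, 2→F, 3→G, 4→C, 5→E.
The set {1, 2, 6} has only 2 neighbours ({B, F}), so by Hall's theorem at most 5 of the 6 left vertices can be matched.
That matches 5 of the 6, leaving 1 unmatched; no matching can do better.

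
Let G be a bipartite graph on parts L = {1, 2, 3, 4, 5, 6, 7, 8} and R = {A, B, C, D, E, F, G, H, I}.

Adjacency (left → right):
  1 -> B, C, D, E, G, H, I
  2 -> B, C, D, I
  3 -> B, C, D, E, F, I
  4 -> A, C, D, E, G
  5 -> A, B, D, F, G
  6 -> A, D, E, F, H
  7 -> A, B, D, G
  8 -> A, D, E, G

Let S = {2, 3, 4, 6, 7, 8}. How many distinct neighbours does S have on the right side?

9

The union of neighbours of {2, 3, 4, 6, 7, 8} is {A, B, C, D, E, F, G, H, I}, which has 9 elements.
Since |N(S)| = 9 ≥ |S| = 6, Hall's condition holds for this subset.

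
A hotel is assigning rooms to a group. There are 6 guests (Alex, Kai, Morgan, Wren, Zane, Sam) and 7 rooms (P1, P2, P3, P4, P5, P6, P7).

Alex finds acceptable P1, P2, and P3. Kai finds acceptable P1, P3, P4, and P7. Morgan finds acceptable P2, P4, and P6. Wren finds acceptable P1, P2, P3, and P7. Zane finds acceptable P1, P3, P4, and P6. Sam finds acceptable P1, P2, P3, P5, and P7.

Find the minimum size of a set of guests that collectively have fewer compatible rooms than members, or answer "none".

none

A matching saturating every guest exists, for instance Alex→P2, Kai→P7, Morgan→P4, Wren→P3, Zane→P6, Sam→P1.
By Hall's marriage theorem, this means |N(S)| ≥ |S| for every subset S, so no violating subset exists.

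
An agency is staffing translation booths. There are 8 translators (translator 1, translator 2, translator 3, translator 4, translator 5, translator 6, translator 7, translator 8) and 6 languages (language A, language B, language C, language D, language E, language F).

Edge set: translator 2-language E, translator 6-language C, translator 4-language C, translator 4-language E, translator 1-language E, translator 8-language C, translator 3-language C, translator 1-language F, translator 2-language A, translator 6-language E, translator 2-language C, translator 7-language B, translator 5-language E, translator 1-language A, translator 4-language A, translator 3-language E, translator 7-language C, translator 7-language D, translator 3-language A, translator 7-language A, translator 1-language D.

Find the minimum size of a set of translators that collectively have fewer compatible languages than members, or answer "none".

3

Take S = {translator 5, translator 6, translator 8}. Its neighbourhood is {language C, language E}, so |N(S)| = 2 < |S| = 3.
Every subset of size less than 3 has at least as many neighbours as members, so 3 is the minimum.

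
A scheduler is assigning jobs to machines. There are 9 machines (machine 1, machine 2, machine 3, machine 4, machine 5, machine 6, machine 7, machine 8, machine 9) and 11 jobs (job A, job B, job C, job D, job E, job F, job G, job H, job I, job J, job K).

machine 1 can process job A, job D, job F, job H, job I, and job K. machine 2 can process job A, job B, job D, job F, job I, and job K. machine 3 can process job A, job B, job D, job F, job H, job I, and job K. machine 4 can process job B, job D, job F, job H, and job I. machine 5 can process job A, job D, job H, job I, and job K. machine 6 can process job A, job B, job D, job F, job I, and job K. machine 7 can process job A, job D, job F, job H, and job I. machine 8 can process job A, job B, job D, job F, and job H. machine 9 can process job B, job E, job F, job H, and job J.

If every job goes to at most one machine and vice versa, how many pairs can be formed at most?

A valid assignment of size 8: machine 1-job I, machine 2-job A, machine 3-job K, machine 4-job B, machine 5-job H, machine 6-job D, machine 7-job F, machine 9-job J.
The set {machine 1, machine 2, machine 3, machine 4, machine 5, machine 6, machine 7, machine 8} has only 7 neighbours ({job A, job B, job D, job F, job H, job I, job K}), so by Hall's theorem at most 8 of the 9 machines can be matched.

8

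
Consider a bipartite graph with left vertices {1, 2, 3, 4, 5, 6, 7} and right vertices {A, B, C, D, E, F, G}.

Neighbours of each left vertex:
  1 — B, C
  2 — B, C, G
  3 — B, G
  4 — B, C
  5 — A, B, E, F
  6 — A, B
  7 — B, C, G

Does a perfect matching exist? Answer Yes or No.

No

The set {1, 2, 3, 4, 7} has only 3 neighbours ({B, C, G}), so by Hall's theorem at most 5 of the 7 left vertices can be matched.
Hence no matching covers every left vertex.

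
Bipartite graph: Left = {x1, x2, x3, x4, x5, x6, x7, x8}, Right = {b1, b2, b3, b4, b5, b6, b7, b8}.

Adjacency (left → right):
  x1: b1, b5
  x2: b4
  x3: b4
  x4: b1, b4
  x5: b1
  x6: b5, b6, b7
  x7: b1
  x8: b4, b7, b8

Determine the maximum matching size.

For example, pair x1-b5, x2-b4, x4-b1, x6-b6, x8-b8.
The set {x2, x3, x4, x5, x7} has only 2 neighbours ({b1, b4}), so by Hall's theorem at most 5 of the 8 left vertices can be matched.

5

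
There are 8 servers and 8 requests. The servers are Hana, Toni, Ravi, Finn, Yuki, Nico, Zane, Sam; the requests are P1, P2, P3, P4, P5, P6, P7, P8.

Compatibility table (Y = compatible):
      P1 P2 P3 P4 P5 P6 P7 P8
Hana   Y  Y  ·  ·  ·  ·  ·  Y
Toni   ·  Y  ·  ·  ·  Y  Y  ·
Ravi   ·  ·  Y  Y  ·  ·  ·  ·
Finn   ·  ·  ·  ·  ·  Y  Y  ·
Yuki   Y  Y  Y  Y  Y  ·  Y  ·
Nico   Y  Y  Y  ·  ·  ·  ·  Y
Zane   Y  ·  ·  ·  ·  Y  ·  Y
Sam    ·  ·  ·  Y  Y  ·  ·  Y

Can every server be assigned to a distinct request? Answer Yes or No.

One maximum matching: Hana→P2, Toni→P6, Ravi→P4, Finn→P7, Yuki→P3, Nico→P8, Zane→P1, Sam→P5.
Every server is matched, so this is a perfect matching.

Yes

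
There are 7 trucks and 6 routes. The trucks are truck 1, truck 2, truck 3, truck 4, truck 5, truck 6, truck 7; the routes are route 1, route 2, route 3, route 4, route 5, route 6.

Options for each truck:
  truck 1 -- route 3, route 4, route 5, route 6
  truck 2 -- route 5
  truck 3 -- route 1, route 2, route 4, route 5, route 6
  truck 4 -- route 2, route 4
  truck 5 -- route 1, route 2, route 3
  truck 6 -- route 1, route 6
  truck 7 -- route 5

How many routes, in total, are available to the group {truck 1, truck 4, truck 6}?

6

The union of neighbours of {truck 1, truck 4, truck 6} is {route 1, route 2, route 3, route 4, route 5, route 6}, which has 6 elements.
Since |N(S)| = 6 ≥ |S| = 3, Hall's condition holds for this subset.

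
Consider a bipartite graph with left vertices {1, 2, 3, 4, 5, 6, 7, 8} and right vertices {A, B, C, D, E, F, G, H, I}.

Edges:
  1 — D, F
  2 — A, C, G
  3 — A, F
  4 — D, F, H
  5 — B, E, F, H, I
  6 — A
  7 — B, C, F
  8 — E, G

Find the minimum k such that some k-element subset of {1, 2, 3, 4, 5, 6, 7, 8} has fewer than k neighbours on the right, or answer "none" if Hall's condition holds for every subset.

A matching saturating every left vertex exists, for instance 1→D, 2→G, 3→F, 4→H, 5→B, 6→A, 7→C, 8→E.
By Hall's marriage theorem, this means |N(S)| ≥ |S| for every subset S, so no violating subset exists.

none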